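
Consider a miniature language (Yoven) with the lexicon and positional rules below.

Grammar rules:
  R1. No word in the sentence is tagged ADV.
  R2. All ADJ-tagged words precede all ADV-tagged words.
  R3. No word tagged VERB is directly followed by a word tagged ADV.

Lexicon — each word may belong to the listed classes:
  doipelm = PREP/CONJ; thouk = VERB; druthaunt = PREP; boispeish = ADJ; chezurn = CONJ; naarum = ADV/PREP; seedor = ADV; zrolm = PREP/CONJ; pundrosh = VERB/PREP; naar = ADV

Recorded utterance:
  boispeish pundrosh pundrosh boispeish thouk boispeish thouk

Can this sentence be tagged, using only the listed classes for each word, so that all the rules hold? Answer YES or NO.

Candidates per position — 1:boispeish {ADJ}; 2:pundrosh {VERB,PREP}; 3:pundrosh {VERB,PREP}; 4:boispeish {ADJ}; 5:thouk {VERB}; 6:boispeish {ADJ}; 7:thouk {VERB}.
One satisfying assignment: ADJ VERB VERB ADJ VERB ADJ VERB.
Verifying each rule — rule 1 holds; rule 2 holds; rule 3 holds.

YES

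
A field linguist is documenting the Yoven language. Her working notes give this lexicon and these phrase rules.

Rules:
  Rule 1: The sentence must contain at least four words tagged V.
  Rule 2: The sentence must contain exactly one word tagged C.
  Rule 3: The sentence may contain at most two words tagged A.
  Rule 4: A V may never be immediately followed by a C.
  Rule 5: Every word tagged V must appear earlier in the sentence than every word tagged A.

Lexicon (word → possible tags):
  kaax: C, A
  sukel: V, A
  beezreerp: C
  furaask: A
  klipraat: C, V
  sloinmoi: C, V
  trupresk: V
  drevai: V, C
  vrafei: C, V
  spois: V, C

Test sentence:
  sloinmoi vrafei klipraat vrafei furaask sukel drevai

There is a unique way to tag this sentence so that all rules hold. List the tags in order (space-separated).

V V V V A A C

Candidates per position — 1:sloinmoi {C,V}; 2:vrafei {C,V}; 3:klipraat {C,V}; 4:vrafei {C,V}; 5:furaask {A}; 6:sukel {V,A}; 7:drevai {V,C}.
If word 6 were V, no tagging could satisfy rule 5; so word 6 is A.
If word 7 were V, no tagging could satisfy rule 5; so word 7 is C.
If word 1 were C, no tagging could satisfy rule 1; so word 1 is V.
If word 2 were C, no tagging could satisfy rule 1; so word 2 is V.
If word 3 were C, no tagging could satisfy rule 1; so word 3 is V.
If word 4 were C, no tagging could satisfy rule 1; so word 4 is V.
That leaves exactly one tagging: V V V V A A C.
Rule-by-rule: rule 1 ✓; rule 2 ✓; rule 3 ✓; rule 4 ✓; rule 5 ✓.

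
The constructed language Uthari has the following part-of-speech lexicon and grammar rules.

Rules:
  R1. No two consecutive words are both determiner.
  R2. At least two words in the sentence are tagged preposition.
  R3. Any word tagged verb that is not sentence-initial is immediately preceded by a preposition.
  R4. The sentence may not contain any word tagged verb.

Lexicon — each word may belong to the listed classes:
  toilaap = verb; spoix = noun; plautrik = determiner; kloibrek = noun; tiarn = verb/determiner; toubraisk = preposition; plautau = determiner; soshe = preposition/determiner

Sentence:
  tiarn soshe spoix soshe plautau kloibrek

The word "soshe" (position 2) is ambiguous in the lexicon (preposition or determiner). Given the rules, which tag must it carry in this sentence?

Candidates per position — 1:tiarn {verb,determiner}; 2:soshe {preposition,determiner}; 3:spoix {noun}; 4:soshe {preposition,determiner}; 5:plautau {determiner}; 6:kloibrek {noun}.
If word 1 were verb, no tagging could satisfy rule 4; so word 1 is determiner.
If word 2 were determiner, no tagging could satisfy rule 1; so word 2 is preposition.
If word 4 were determiner, no tagging could satisfy rule 1; so word 4 is preposition.
That leaves exactly one tagging: determiner preposition noun preposition determiner noun.
Verifying each rule — rule 1 holds; rule 2 holds; rule 3 holds; rule 4 holds.

preposition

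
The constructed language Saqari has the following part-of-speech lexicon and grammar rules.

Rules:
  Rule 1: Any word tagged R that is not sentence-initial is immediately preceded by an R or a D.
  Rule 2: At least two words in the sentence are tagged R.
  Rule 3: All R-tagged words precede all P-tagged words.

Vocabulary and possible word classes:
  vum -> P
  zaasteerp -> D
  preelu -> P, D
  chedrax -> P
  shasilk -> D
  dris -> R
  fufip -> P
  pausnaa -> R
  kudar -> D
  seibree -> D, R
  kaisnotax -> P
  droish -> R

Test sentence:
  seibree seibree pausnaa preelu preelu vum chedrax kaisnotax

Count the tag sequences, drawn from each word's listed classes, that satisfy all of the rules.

Candidates per position — 1:seibree {D,R}; 2:seibree {D,R}; 3:pausnaa {R}; 4:preelu {P,D}; 5:preelu {P,D}; 6:vum {P}; 7:chedrax {P}; 8:kaisnotax {P}.
There are 16 candidate sequences in total.
Checking each against the rules leaves 12 sequences.
Count = 12.

12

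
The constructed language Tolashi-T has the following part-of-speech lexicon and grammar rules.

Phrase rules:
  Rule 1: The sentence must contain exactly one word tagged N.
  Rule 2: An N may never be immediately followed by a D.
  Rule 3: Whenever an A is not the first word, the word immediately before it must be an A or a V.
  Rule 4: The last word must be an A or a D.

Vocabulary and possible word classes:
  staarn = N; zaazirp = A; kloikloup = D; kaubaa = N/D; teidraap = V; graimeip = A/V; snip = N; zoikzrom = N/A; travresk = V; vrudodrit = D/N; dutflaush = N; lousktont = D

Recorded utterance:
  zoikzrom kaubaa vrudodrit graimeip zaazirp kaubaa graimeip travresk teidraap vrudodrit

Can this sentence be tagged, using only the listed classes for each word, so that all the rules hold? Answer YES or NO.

YES

Candidates per position — 1:zoikzrom {N,A}; 2:kaubaa {N,D}; 3:vrudodrit {D,N}; 4:graimeip {A,V}; 5:zaazirp {A}; 6:kaubaa {N,D}; 7:graimeip {A,V}; 8:travresk {V}; 9:teidraap {V}; 10:vrudodrit {D,N}.
One satisfying assignment: A D D V A N V V V D.
Checking: rule 1 ✓; rule 2 ✓; rule 3 ✓; rule 4 ✓.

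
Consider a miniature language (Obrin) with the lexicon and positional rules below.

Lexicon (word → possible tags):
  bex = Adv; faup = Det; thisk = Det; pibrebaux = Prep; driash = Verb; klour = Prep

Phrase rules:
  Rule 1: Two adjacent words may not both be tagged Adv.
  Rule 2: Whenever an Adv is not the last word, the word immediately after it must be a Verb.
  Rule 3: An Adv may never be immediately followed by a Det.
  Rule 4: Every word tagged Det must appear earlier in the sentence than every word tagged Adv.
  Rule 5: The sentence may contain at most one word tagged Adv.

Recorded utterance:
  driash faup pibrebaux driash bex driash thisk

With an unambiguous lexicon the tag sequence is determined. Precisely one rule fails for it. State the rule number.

Fixed tagging: Verb Det Prep Verb Adv Verb Det.
Rule check: R1 ✓, R2 ✓, R3 ✓, R4 ✗, R5 ✓.
Only rule 4 fails.

4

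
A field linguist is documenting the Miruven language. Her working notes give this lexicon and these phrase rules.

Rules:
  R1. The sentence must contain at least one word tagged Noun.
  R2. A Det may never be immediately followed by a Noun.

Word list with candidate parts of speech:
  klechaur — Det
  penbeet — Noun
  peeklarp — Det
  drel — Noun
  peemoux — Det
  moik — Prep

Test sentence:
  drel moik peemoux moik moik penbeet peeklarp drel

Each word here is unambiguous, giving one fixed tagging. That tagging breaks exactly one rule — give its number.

2

Fixed tagging: Noun Prep Det Prep Prep Noun Det Noun.
Applying the rules: R1 ok, R2 fails.
Only rule 2 fails.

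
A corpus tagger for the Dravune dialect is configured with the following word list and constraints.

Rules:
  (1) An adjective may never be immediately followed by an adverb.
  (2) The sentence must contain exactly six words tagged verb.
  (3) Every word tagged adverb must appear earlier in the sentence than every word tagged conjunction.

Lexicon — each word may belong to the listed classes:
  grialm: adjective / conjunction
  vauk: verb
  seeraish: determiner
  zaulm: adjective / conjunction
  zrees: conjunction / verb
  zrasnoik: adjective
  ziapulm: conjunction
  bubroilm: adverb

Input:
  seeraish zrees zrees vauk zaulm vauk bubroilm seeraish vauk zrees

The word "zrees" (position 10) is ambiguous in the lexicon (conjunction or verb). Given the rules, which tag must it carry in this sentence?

Candidates per position — 1:seeraish {determiner}; 2:zrees {conjunction,verb}; 3:zrees {conjunction,verb}; 4:vauk {verb}; 5:zaulm {adjective,conjunction}; 6:vauk {verb}; 7:bubroilm {adverb}; 8:seeraish {determiner}; 9:vauk {verb}; 10:zrees {conjunction,verb}.
Word 2 cannot be conjunction — rule 2 would then fail for every completion. It is verb.
Word 3 cannot be conjunction — rule 2 would then fail for every completion. It is verb.
Word 5 cannot be conjunction — rule 3 would then fail for every completion. It is adjective.
Word 10 cannot be conjunction — rule 2 would then fail for every completion. It is verb.
The unique satisfying tagging is: determiner verb verb verb adjective verb adverb determiner verb verb.
Check: rule 1 holds; rule 2 holds; rule 3 holds.

verb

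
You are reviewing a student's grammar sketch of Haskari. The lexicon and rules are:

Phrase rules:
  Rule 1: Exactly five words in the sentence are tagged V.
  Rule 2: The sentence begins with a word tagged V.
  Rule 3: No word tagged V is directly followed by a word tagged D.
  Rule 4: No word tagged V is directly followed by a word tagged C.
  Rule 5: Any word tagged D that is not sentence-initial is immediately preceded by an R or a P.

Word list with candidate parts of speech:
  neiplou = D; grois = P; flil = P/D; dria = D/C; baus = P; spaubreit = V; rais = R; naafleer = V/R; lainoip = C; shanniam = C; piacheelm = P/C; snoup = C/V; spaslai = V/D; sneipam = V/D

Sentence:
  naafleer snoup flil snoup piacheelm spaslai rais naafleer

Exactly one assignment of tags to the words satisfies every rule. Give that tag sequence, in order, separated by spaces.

V V P V P V R V

Candidates per position — 1:naafleer {V,R}; 2:snoup {C,V}; 3:flil {P,D}; 4:snoup {C,V}; 5:piacheelm {P,C}; 6:spaslai {V,D}; 7:rais {R}; 8:naafleer {V,R}.
Position 1: tagging it R would leave rule 1 unsatisfiable, so it must be V.
Position 2: tagging it C would leave rule 1 unsatisfiable, so it must be V.
Position 3: tagging it D would leave rule 3 unsatisfiable, so it must be P.
Position 4: tagging it C would leave rule 1 unsatisfiable, so it must be V.
Position 5: tagging it C would leave rule 4 unsatisfiable, so it must be P.
Position 6: tagging it D would leave rule 1 unsatisfiable, so it must be V.
Position 8: tagging it R would leave rule 1 unsatisfiable, so it must be V.
So the tagging must be: V V P V P V R V.
Rule-by-rule: rule 1 holds; rule 2 holds; rule 3 holds; rule 4 holds; rule 5 holds.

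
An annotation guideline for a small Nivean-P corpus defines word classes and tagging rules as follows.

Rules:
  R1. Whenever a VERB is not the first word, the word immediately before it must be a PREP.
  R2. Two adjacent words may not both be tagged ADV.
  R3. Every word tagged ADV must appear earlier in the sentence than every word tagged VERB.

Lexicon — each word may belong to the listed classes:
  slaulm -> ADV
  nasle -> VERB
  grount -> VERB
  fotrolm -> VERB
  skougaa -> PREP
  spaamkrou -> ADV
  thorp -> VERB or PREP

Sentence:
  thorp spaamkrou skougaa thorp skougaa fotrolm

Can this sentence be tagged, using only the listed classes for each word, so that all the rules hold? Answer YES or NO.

YES

Candidates per position — 1:thorp {VERB,PREP}; 2:spaamkrou {ADV}; 3:skougaa {PREP}; 4:thorp {VERB,PREP}; 5:skougaa {PREP}; 6:fotrolm {VERB}.
One satisfying assignment: PREP ADV PREP PREP PREP VERB.
Checking: rule 1 ✓; rule 2 ✓; rule 3 ✓.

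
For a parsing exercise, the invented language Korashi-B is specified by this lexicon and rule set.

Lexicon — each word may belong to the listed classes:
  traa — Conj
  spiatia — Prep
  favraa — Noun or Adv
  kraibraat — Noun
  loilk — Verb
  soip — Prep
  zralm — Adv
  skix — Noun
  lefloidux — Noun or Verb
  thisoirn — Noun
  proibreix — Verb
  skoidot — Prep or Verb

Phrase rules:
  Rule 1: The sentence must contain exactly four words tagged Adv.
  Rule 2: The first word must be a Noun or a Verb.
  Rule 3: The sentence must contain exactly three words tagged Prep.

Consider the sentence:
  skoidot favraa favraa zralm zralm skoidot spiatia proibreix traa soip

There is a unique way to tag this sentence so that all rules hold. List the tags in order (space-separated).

Verb Adv Adv Adv Adv Prep Prep Verb Conj Prep

Candidates per position — 1:skoidot {Prep,Verb}; 2:favraa {Noun,Adv}; 3:favraa {Noun,Adv}; 4:zralm {Adv}; 5:zralm {Adv}; 6:skoidot {Prep,Verb}; 7:spiatia {Prep}; 8:proibreix {Verb}; 9:traa {Conj}; 10:soip {Prep}.
If word 1 were Prep, no tagging could satisfy rule 2; so word 1 is Verb.
If word 2 were Noun, no tagging could satisfy rule 1; so word 2 is Adv.
If word 3 were Noun, no tagging could satisfy rule 1; so word 3 is Adv.
If word 6 were Verb, no tagging could satisfy rule 3; so word 6 is Prep.
That leaves exactly one tagging: Verb Adv Adv Adv Adv Prep Prep Verb Conj Prep.
Checking: rule 1 holds; rule 2 holds; rule 3 holds.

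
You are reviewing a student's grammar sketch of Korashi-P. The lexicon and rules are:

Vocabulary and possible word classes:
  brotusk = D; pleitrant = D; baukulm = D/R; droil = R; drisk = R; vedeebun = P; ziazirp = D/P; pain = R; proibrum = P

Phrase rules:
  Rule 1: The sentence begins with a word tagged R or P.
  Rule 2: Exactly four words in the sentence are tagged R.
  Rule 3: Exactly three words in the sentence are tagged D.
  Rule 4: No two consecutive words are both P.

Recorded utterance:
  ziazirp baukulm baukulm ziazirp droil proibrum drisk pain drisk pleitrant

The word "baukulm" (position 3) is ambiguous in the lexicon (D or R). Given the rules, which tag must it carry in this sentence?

Candidates per position — 1:ziazirp {D,P}; 2:baukulm {D,R}; 3:baukulm {D,R}; 4:ziazirp {D,P}; 5:droil {R}; 6:proibrum {P}; 7:drisk {R}; 8:pain {R}; 9:drisk {R}; 10:pleitrant {D}.
Position 1: D is ruled out by rule 1; that leaves P.
Position 2: R is ruled out by rule 2; that leaves D.
Position 3: R is ruled out by rule 2; that leaves D.
Position 4: D is ruled out by rule 3; that leaves P.
The unique satisfying tagging is: P D D P R P R R R D.
Verifying each rule — rule 1 ✓; rule 2 ✓; rule 3 ✓; rule 4 ✓.

D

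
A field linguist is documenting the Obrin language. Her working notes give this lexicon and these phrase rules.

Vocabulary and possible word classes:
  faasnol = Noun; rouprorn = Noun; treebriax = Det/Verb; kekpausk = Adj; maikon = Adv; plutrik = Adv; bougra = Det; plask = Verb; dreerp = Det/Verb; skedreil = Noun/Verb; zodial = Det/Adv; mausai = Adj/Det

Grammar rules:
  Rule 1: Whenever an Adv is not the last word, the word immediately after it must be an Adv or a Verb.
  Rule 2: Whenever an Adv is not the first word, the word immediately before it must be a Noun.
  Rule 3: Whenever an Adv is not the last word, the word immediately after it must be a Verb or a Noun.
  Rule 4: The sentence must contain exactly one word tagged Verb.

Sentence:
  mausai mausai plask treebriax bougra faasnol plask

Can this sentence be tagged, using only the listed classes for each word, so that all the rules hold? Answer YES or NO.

Candidates per position — 1:mausai {Adj,Det}; 2:mausai {Adj,Det}; 3:plask {Verb}; 4:treebriax {Det,Verb}; 5:bougra {Det}; 6:faasnol {Noun}; 7:plask {Verb}.
Rule 4 cannot be satisfied by any choice of tags from the lexicon.
So there is no consistent tagging.

NO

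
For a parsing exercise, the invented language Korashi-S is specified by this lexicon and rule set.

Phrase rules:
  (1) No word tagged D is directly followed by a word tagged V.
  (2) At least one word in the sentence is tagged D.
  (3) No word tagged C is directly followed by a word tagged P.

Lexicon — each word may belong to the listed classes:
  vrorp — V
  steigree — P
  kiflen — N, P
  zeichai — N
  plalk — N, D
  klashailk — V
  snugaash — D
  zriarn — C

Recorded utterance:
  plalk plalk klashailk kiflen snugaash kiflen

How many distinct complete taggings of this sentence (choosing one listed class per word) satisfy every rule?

Candidates per position — 1:plalk {N,D}; 2:plalk {N,D}; 3:klashailk {V}; 4:kiflen {N,P}; 5:snugaash {D}; 6:kiflen {N,P}.
There are 16 candidate sequences in total.
Checking each against the rules leaves 8 sequences.
Count = 8.

8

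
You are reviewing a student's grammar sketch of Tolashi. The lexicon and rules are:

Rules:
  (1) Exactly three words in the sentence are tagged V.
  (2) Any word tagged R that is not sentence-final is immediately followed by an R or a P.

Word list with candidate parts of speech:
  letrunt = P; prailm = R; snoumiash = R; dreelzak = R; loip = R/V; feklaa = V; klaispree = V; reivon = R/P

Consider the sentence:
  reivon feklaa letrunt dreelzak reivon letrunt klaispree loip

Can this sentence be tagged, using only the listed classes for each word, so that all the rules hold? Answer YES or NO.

YES

Candidates per position — 1:reivon {R,P}; 2:feklaa {V}; 3:letrunt {P}; 4:dreelzak {R}; 5:reivon {R,P}; 6:letrunt {P}; 7:klaispree {V}; 8:loip {R,V}.
One satisfying assignment: P V P R R P V V.
Check: rule 1 ✓; rule 2 ✓.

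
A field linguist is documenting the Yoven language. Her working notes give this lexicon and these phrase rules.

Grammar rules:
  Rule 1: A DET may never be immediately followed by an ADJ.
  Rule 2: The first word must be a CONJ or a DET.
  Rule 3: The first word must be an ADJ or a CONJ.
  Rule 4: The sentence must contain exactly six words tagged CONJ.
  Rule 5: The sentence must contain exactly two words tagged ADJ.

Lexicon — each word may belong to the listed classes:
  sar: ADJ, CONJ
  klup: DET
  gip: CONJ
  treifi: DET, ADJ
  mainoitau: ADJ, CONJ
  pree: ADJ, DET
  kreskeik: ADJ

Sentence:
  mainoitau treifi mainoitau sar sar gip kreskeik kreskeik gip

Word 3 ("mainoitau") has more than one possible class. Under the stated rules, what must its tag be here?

Candidates per position — 1:mainoitau {ADJ,CONJ}; 2:treifi {DET,ADJ}; 3:mainoitau {ADJ,CONJ}; 4:sar {ADJ,CONJ}; 5:sar {ADJ,CONJ}; 6:gip {CONJ}; 7:kreskeik {ADJ}; 8:kreskeik {ADJ}; 9:gip {CONJ}.
At position 1, choosing ADJ makes rule 2 impossible to satisfy; hence CONJ.
At position 2, choosing ADJ makes rule 5 impossible to satisfy; hence DET.
At position 3, choosing ADJ makes rule 1 impossible to satisfy; hence CONJ.
At position 4, choosing ADJ makes rule 4 impossible to satisfy; hence CONJ.
At position 5, choosing ADJ makes rule 4 impossible to satisfy; hence CONJ.
So the tagging must be: CONJ DET CONJ CONJ CONJ CONJ ADJ ADJ CONJ.
Check: rule 1 satisfied; rule 2 satisfied; rule 3 satisfied; rule 4 satisfied; rule 5 satisfied.

CONJ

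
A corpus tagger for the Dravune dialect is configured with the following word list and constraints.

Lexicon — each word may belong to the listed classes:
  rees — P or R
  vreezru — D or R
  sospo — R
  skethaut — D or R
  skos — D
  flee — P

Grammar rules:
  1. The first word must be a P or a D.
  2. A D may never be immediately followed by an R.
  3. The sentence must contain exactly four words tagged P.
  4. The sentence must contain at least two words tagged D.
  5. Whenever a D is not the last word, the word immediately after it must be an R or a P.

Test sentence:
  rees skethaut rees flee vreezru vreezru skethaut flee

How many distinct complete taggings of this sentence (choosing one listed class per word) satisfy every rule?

Candidates per position — 1:rees {P,R}; 2:skethaut {D,R}; 3:rees {P,R}; 4:flee {P}; 5:vreezru {D,R}; 6:vreezru {D,R}; 7:skethaut {D,R}; 8:flee {P}.
There are 64 candidate sequences in total.
The sequences that satisfy every rule: P D P P R R D P.
Count = 1.

1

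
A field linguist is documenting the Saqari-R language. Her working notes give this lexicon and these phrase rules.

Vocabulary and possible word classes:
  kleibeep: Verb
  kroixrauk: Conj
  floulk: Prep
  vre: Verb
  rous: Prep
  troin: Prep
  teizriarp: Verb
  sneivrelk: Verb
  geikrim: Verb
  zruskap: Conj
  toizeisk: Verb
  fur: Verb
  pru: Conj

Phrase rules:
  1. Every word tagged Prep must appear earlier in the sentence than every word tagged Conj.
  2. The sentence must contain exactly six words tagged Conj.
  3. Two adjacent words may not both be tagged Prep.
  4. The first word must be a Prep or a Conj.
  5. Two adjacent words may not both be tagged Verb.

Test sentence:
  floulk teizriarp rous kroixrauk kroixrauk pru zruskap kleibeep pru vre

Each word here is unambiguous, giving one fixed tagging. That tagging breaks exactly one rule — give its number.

2

Fixed tagging: Prep Verb Prep Conj Conj Conj Conj Verb Conj Verb.
Rule check: R1 pass, R2 fail, R3 pass, R4 pass, R5 pass.
Only rule 2 fails.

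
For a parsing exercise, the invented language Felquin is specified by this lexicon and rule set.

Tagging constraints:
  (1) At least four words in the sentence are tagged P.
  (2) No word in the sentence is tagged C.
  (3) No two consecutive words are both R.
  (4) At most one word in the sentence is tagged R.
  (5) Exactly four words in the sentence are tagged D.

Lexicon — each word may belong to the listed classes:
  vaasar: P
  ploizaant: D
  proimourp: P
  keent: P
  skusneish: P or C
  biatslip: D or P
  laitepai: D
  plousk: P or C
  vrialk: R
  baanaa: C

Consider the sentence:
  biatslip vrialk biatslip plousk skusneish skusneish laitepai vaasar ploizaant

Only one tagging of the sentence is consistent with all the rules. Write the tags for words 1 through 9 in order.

Candidates per position — 1:biatslip {D,P}; 2:vrialk {R}; 3:biatslip {D,P}; 4:plousk {P,C}; 5:skusneish {P,C}; 6:skusneish {P,C}; 7:laitepai {D}; 8:vaasar {P}; 9:ploizaant {D}.
At position 1, choosing P makes rule 5 impossible to satisfy; hence D.
At position 3, choosing P makes rule 5 impossible to satisfy; hence D.
At position 4, choosing C makes rule 1 impossible to satisfy; hence P.
At position 5, choosing C makes rule 1 impossible to satisfy; hence P.
At position 6, choosing C makes rule 1 impossible to satisfy; hence P.
The only consistent sequence is: D R D P P P D P D.
Check: rule 1 holds; rule 2 holds; rule 3 holds; rule 4 holds; rule 5 holds.

D R D P P P D P D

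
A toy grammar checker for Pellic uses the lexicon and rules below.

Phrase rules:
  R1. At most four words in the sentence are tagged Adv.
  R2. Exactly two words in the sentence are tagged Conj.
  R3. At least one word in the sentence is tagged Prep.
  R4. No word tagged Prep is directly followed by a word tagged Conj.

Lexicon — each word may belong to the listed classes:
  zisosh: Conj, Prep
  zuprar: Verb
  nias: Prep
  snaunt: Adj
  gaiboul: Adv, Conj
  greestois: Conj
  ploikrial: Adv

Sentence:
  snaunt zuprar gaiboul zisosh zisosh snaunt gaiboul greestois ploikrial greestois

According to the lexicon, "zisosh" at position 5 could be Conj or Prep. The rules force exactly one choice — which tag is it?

Candidates per position — 1:snaunt {Adj}; 2:zuprar {Verb}; 3:gaiboul {Adv,Conj}; 4:zisosh {Conj,Prep}; 5:zisosh {Conj,Prep}; 6:snaunt {Adj}; 7:gaiboul {Adv,Conj}; 8:greestois {Conj}; 9:ploikrial {Adv}; 10:greestois {Conj}.
Word 3 cannot be Conj — rule 2 would then fail for every completion. It is Adv.
Word 4 cannot be Conj — rule 2 would then fail for every completion. It is Prep.
Word 5 cannot be Conj — rule 2 would then fail for every completion. It is Prep.
Word 7 cannot be Conj — rule 2 would then fail for every completion. It is Adv.
The only consistent sequence is: Adj Verb Adv Prep Prep Adj Adv Conj Adv Conj.
Check: rule 1 holds; rule 2 holds; rule 3 holds; rule 4 holds.

Prep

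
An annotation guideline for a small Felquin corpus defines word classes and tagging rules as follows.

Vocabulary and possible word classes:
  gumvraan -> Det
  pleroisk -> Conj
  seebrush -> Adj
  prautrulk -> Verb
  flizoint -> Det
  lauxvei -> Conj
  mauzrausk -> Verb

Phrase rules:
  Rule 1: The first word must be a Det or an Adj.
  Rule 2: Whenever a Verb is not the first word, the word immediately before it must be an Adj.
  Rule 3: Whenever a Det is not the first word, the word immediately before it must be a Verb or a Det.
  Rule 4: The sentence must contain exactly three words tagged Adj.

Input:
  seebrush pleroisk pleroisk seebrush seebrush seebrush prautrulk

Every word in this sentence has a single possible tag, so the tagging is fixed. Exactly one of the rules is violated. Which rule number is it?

4

Fixed tagging: Adj Conj Conj Adj Adj Adj Verb.
Checking each rule: R1 pass, R2 pass, R3 pass, R4 fail.
Only rule 4 fails.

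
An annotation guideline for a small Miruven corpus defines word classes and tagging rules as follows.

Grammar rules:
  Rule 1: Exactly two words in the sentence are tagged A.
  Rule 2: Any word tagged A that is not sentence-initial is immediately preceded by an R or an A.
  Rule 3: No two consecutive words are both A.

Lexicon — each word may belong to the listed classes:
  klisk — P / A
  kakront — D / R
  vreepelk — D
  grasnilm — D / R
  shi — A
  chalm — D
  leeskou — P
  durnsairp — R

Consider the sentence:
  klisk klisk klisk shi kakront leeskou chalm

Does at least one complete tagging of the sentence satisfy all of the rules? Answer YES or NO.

Candidates per position — 1:klisk {P,A}; 2:klisk {P,A}; 3:klisk {P,A}; 4:shi {A}; 5:kakront {D,R}; 6:leeskou {P}; 7:chalm {D}.
Every candidate sequence violates at least one rule; no consistent tagging exists.

NO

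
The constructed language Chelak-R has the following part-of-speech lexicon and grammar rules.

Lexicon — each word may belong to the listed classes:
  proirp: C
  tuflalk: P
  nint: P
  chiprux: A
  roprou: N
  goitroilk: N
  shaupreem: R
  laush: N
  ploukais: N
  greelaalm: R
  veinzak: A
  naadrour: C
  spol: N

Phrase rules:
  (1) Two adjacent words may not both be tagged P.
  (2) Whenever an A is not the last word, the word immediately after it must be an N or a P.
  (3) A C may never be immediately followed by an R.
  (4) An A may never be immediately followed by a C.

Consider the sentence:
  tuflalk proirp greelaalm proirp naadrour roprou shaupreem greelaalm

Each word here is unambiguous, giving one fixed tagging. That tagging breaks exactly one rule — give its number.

3

Fixed tagging: P C R C C N R R.
Applying the rules: R1 holds, R2 holds, R3 violated, R4 holds.
Only rule 3 fails.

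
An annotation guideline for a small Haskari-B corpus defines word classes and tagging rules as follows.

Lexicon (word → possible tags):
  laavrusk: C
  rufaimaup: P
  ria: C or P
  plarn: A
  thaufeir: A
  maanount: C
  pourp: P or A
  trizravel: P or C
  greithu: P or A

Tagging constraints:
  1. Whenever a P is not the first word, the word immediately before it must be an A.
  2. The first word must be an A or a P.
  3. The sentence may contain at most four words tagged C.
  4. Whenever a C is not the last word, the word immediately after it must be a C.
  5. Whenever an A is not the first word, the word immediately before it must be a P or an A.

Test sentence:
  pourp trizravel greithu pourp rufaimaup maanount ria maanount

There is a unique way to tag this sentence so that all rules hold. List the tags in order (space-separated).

A P A A P C C C

Candidates per position — 1:pourp {P,A}; 2:trizravel {P,C}; 3:greithu {P,A}; 4:pourp {P,A}; 5:rufaimaup {P}; 6:maanount {C}; 7:ria {C,P}; 8:maanount {C}.
Position 2: C is ruled out by rule 4; that leaves P.
Position 3: P is ruled out by rule 1; that leaves A.
Position 4: P is ruled out by rule 1; that leaves A.
Position 7: P is ruled out by rule 1; that leaves C.
Position 1: P is ruled out by rule 1; that leaves A.
That leaves exactly one tagging: A P A A P C C C.
Checking: rule 1 holds; rule 2 holds; rule 3 holds; rule 4 holds; rule 5 holds.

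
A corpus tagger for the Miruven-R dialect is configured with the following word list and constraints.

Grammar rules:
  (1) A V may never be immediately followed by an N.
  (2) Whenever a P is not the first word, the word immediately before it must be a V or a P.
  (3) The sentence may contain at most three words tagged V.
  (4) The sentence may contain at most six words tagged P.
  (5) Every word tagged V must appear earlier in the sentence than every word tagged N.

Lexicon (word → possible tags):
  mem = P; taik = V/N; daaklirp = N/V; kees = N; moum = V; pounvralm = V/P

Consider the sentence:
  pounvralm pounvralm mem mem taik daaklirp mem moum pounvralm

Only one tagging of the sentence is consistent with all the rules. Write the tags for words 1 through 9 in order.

P P P P V V P V P

Candidates per position — 1:pounvralm {V,P}; 2:pounvralm {V,P}; 3:mem {P}; 4:mem {P}; 5:taik {V,N}; 6:daaklirp {N,V}; 7:mem {P}; 8:moum {V}; 9:pounvralm {V,P}.
Word 5 cannot be N — rule 5 would then fail for every completion. It is V.
Word 6 cannot be N — rule 1 would then fail for every completion. It is V.
Word 9 cannot be V — rule 3 would then fail for every completion. It is P.
Word 1 cannot be V — rule 3 would then fail for every completion. It is P.
Word 2 cannot be V — rule 3 would then fail for every completion. It is P.
The only consistent sequence is: P P P P V V P V P.
Rule-by-rule: rule 1 ✓; rule 2 ✓; rule 3 ✓; rule 4 ✓; rule 5 ✓.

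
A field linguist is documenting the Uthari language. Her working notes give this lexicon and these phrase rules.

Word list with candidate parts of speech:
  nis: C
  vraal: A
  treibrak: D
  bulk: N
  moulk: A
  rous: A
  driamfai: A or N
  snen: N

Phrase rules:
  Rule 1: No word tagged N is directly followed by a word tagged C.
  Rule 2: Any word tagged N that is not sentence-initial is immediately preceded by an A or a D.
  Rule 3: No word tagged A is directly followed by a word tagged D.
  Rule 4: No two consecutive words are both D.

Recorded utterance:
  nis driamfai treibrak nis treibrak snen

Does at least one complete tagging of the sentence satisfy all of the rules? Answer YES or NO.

Candidates per position — 1:nis {C}; 2:driamfai {A,N}; 3:treibrak {D}; 4:nis {C}; 5:treibrak {D}; 6:snen {N}.
Every candidate sequence violates at least one rule; no consistent tagging exists.

NO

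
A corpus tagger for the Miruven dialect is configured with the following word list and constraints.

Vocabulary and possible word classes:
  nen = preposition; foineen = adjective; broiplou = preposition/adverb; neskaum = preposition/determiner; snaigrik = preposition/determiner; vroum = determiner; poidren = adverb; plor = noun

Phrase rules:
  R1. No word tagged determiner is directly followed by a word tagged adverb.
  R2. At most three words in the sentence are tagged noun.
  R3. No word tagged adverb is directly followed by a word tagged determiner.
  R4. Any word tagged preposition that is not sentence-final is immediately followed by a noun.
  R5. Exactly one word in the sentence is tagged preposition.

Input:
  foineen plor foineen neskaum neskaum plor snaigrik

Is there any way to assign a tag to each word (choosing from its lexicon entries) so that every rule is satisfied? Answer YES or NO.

YES

Candidates per position — 1:foineen {adjective}; 2:plor {noun}; 3:foineen {adjective}; 4:neskaum {preposition,determiner}; 5:neskaum {preposition,determiner}; 6:plor {noun}; 7:snaigrik {preposition,determiner}.
One satisfying assignment: adjective noun adjective determiner preposition noun determiner.
Rule-by-rule: rule 1 satisfied; rule 2 satisfied; rule 3 satisfied; rule 4 satisfied; rule 5 satisfied.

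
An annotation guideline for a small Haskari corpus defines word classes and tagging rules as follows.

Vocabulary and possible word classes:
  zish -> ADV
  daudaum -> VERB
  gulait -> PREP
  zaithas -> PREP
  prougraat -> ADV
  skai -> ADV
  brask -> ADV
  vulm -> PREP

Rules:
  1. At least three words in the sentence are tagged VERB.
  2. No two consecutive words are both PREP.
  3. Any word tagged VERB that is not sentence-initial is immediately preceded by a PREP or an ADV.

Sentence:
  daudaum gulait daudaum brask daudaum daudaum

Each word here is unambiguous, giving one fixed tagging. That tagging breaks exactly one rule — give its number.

3

Fixed tagging: VERB PREP VERB ADV VERB VERB.
Applying the rules: R1 pass, R2 pass, R3 fail.
Only rule 3 fails.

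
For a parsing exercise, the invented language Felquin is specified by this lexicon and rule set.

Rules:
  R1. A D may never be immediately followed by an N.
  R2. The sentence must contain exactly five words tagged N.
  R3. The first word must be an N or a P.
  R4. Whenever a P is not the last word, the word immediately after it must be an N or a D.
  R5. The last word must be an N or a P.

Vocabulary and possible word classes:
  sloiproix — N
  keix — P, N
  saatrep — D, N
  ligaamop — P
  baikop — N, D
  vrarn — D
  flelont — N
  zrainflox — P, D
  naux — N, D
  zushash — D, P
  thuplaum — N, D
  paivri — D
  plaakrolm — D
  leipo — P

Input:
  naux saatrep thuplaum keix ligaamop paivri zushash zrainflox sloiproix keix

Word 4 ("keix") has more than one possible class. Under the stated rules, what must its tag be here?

N

Candidates per position — 1:naux {N,D}; 2:saatrep {D,N}; 3:thuplaum {N,D}; 4:keix {P,N}; 5:ligaamop {P}; 6:paivri {D}; 7:zushash {D,P}; 8:zrainflox {P,D}; 9:sloiproix {N}; 10:keix {P,N}.
If word 1 were D, no tagging could satisfy rule 3; so word 1 is N.
If word 4 were P, no tagging could satisfy rule 4; so word 4 is N.
If word 8 were D, no tagging could satisfy rule 1; so word 8 is P.
If word 2 were D, no tagging could satisfy rule 1; so word 2 is N.
If word 3 were D, no tagging could satisfy rule 1; so word 3 is N.
If word 7 were P, no tagging could satisfy rule 4; so word 7 is D.
If word 10 were N, no tagging could satisfy rule 2; so word 10 is P.
The unique satisfying tagging is: N N N N P D D P N P.
Checking: rule 1 ok; rule 2 ok; rule 3 ok; rule 4 ok; rule 5 ok.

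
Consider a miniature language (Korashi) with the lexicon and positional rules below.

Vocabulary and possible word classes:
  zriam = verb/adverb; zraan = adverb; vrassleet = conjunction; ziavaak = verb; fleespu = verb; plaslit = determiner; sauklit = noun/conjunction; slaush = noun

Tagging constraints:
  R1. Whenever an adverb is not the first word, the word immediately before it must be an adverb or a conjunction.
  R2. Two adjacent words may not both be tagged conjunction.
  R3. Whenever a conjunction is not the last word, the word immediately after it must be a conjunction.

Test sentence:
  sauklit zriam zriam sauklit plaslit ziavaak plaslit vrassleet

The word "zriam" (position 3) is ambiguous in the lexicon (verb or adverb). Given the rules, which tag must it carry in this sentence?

Candidates per position — 1:sauklit {noun,conjunction}; 2:zriam {verb,adverb}; 3:zriam {verb,adverb}; 4:sauklit {noun,conjunction}; 5:plaslit {determiner}; 6:ziavaak {verb}; 7:plaslit {determiner}; 8:vrassleet {conjunction}.
Position 1: conjunction is ruled out by rule 3; that leaves noun.
Position 2: adverb is ruled out by rule 1; that leaves verb.
Position 3: adverb is ruled out by rule 1; that leaves verb.
Position 4: conjunction is ruled out by rule 3; that leaves noun.
The only consistent sequence is: noun verb verb noun determiner verb determiner conjunction.
Rule-by-rule: rule 1 satisfied; rule 2 satisfied; rule 3 satisfied.

verb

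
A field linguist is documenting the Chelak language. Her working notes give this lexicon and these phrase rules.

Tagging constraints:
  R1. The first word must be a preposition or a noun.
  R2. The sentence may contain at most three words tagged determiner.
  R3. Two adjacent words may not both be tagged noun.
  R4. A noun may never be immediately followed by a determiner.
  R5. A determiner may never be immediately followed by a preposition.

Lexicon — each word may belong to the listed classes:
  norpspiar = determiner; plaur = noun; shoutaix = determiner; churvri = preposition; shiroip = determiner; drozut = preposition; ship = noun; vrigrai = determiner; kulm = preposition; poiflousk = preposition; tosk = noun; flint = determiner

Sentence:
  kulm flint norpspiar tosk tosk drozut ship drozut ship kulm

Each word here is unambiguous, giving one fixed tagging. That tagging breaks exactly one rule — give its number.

Fixed tagging: preposition determiner determiner noun noun preposition noun preposition noun preposition.
Checking each rule: R1 holds, R2 holds, R3 violated, R4 holds, R5 holds.
Only rule 3 fails.

3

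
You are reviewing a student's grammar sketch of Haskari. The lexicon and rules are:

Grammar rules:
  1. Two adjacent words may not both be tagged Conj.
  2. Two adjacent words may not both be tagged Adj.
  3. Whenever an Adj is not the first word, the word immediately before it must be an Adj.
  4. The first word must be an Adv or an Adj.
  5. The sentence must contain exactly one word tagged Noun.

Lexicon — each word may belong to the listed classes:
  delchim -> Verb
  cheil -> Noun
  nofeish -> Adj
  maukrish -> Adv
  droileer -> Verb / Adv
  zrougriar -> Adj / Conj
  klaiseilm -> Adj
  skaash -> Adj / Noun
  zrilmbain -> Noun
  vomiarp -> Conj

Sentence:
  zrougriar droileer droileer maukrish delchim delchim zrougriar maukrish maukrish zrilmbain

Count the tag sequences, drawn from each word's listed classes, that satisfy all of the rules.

Candidates per position — 1:zrougriar {Adj,Conj}; 2:droileer {Verb,Adv}; 3:droileer {Verb,Adv}; 4:maukrish {Adv}; 5:delchim {Verb}; 6:delchim {Verb}; 7:zrougriar {Adj,Conj}; 8:maukrish {Adv}; 9:maukrish {Adv}; 10:zrilmbain {Noun}.
There are 16 candidate sequences in total.
The sequences that satisfy every rule: Adj Verb Verb Adv Verb Verb Conj Adv Adv Noun; Adj Verb Adv Adv Verb Verb Conj Adv Adv Noun; Adj Adv Verb Adv Verb Verb Conj Adv Adv Noun; Adj Adv Adv Adv Verb Verb Conj Adv Adv Noun.
Count = 4.

4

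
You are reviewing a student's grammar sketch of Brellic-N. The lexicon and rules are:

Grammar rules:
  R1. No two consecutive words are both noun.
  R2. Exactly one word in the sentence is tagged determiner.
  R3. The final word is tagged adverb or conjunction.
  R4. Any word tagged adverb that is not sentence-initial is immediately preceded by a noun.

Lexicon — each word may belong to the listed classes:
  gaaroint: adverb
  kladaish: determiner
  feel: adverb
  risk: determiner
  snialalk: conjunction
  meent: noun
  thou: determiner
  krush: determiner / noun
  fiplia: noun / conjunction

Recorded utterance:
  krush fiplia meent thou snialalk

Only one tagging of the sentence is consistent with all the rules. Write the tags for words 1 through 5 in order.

Candidates per position — 1:krush {determiner,noun}; 2:fiplia {noun,conjunction}; 3:meent {noun}; 4:thou {determiner}; 5:snialalk {conjunction}.
At position 1, choosing determiner makes rule 2 impossible to satisfy; hence noun.
At position 2, choosing noun makes rule 1 impossible to satisfy; hence conjunction.
So the tagging must be: noun conjunction noun determiner conjunction.
Verifying each rule — rule 1 ok; rule 2 ok; rule 3 ok; rule 4 ok.

noun conjunction noun determiner conjunction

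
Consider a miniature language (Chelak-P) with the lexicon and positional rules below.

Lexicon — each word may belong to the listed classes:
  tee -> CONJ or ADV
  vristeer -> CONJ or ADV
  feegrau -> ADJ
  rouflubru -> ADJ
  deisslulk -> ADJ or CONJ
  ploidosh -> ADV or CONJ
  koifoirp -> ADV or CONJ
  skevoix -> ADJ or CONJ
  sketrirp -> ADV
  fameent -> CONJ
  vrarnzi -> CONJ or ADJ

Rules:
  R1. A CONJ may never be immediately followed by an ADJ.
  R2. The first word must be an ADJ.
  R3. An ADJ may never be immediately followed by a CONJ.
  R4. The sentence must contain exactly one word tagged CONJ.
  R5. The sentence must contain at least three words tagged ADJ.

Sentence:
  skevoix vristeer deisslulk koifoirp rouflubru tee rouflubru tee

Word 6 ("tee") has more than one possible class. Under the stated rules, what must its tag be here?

Candidates per position — 1:skevoix {ADJ,CONJ}; 2:vristeer {CONJ,ADV}; 3:deisslulk {ADJ,CONJ}; 4:koifoirp {ADV,CONJ}; 5:rouflubru {ADJ}; 6:tee {CONJ,ADV}; 7:rouflubru {ADJ}; 8:tee {CONJ,ADV}.
At position 1, choosing CONJ makes rule 2 impossible to satisfy; hence ADJ.
At position 2, choosing CONJ makes rule 3 impossible to satisfy; hence ADV.
At position 4, choosing CONJ makes rule 1 impossible to satisfy; hence ADV.
At position 6, choosing CONJ makes rule 1 impossible to satisfy; hence ADV.
At position 8, choosing CONJ makes rule 3 impossible to satisfy; hence ADV.
At position 3, choosing ADJ makes rule 4 impossible to satisfy; hence CONJ.
The unique satisfying tagging is: ADJ ADV CONJ ADV ADJ ADV ADJ ADV.
Checking: rule 1 satisfied; rule 2 satisfied; rule 3 satisfied; rule 4 satisfied; rule 5 satisfied.

ADV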